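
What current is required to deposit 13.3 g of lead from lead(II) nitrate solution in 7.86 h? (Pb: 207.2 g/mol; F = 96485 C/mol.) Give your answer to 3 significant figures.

n(Pb) = 13.3 / 207.2 = 0.06419 mol
Pb²⁺ + 2e⁻ → Pb, so n(e⁻) = 2 × 0.06419 = 0.1284 mol
Q = 0.1284 × 96485 = 12390 C
I = Q / t = 12390 / 28296 s = 0.438 A

0.438 A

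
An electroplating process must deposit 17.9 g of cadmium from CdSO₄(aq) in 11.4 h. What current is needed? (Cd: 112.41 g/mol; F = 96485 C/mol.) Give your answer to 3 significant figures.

n(Cd) = 17.9 / 112.41 = 0.1592 mol
Cd²⁺ + 2e⁻ → Cd, so n(e⁻) = 2 × 0.1592 = 0.3184 mol
Q = 0.3184 × 96485 = 30720 C
I = Q / t = 30720 / 41040 s = 0.749 A

0.749 A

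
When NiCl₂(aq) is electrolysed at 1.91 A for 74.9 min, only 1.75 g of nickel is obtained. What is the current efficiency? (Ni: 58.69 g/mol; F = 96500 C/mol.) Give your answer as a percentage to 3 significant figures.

Q = 1.91 × 4494 = 8584 C
n(e⁻) = 8584 / 96500 = 0.08895 mol
Ni²⁺ + 2e⁻ → Ni, so theoretical n(Ni) = 0.04448 mol → 2.611 g
Efficiency = 1.75 / 2.611 = 0.6702 = 67.0%

67.0%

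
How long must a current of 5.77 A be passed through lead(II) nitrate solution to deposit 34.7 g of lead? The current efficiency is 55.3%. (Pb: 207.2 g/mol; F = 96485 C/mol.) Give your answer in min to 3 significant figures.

169 min

n(Pb) = 34.7 / 207.2 = 0.1675 mol
Pb²⁺ + 2e⁻ → Pb, so n(e⁻) = 2 × 0.1675 = 0.3350 mol
Q = 0.3350 × 96485 / 0.553 = 58450 C
t = Q / I = 58450 / 5.77 = 10130 s = 169 min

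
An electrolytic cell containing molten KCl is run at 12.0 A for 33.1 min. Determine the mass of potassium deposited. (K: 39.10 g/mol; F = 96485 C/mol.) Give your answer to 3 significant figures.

Q = It = 12.0 × 1986 = 23830 C
Moles of electrons = 23830 / 96485 = 0.2470 mol
K⁺ + e⁻ → K, so n(K) = 0.2470 mol
m = 0.2470 × 39.10 = 9.66 g

9.66 g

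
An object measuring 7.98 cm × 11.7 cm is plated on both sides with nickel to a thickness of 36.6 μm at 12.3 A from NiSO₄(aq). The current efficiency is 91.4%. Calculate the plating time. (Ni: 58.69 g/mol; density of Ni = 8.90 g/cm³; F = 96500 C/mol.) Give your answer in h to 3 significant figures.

Plated area = 2 × 7.98 × 11.7 = 186.7 cm²
Volume = 186.7 × 36.6×10⁻⁴ cm = 0.6833 cm³
m(Ni) = 0.6833 × 8.90 = 6.081 g
n(Ni) = 6.081 / 58.69 = 0.1036 mol; n(e⁻) = 2 × 0.1036 = 0.2072 mol
Q = 0.2072 × 96500 / 0.914 = 21880 C
t = 21880 / 12.3 = 1779 s = 0.494 h

0.494 h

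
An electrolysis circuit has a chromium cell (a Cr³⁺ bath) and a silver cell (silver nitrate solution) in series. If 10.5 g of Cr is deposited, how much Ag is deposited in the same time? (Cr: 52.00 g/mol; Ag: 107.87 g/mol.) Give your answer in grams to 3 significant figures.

n(Cr) = 10.5 / 52.00 = 0.2019 mol
Cr³⁺ + 3e⁻ → Cr, so n(e⁻) = 3 × 0.2019 = 0.6057 mol
The cells are in series, so the same charge (and hence the same n(e⁻) = 0.6057 mol) passes through both.
Ag⁺ + e⁻ → Ag, so n(Ag) = 0.6057 mol
m(Ag) = 0.6057 × 107.87 = 65.3 g

65.3 g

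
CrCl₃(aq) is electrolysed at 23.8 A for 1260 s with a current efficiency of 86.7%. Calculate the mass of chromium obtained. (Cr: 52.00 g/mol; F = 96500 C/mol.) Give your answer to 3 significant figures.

4.67 g

Q = 23.8 × 1260 = 29990 C
n(e⁻) = 29990 / 96500 = 0.3108 mol
Cr³⁺ + 3e⁻ → Cr, so theoretical m(Cr) = 0.1036 × 52.00 = 5.387 g
Actual mass = 86.7% × 5.387 = 4.67 g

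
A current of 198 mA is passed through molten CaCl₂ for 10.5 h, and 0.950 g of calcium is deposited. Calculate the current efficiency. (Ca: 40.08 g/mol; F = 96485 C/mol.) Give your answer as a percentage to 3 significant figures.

Q = 0.198 × 37800 = 7484 C
n(e⁻) = 7484 / 96485 = 0.07757 mol
Ca²⁺ + 2e⁻ → Ca, so theoretical n(Ca) = 0.03879 mol → 1.555 g
Efficiency = 0.950 / 1.555 = 0.6109 = 61.1%

61.1%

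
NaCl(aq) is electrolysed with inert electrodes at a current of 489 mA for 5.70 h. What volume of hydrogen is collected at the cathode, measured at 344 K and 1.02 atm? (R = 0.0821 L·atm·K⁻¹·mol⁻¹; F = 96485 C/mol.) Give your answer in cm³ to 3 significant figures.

1440 cm³

Charge passed = 0.489 × 20520 = 10030 C
n(e⁻) = Q/F = 10030/96485 = 0.1040 mol
2H⁺ + 2e⁻ → H₂, so n(H₂) = 0.1040 / 2 = 0.05200 mol
V = nRT/P = 0.05200 × 0.0821 × 344 / 1.02 = 1.440 L
= 1440 cm³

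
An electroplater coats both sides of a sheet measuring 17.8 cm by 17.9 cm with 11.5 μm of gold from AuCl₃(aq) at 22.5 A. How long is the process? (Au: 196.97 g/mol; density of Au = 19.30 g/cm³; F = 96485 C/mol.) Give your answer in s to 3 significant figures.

924 s

Plated area = 2 × 17.8 × 17.9 = 637.2 cm²
Volume = 637.2 × 11.5×10⁻⁴ cm = 0.7328 cm³
m(Au) = 0.7328 × 19.30 = 14.14 g
n(Au) = 14.14 / 196.97 = 0.07179 mol; n(e⁻) = 3 × 0.07179 = 0.2154 mol
Q = 0.2154 × 96485 = 20780 C
t = 20780 / 22.5 = 923.6 s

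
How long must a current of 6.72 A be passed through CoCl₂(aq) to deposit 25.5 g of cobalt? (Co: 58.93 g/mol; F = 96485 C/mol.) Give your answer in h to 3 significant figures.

3.45 h

n(Co) = 25.5 / 58.93 = 0.4327 mol
Co²⁺ + 2e⁻ → Co, so n(e⁻) = 2 × 0.4327 = 0.8654 mol
Q = 0.8654 × 96485 = 83500 C
t = Q / I = 83500 / 6.72 = 12430 s = 3.45 h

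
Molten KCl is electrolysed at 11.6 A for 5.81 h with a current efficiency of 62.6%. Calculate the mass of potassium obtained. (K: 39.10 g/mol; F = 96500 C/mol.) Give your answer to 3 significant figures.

61.5 g

Q = 11.6 × 20916 = 2.426×10^5 C
n(e⁻) = 2.426×10^5 / 96500 = 2.514 mol
K⁺ + e⁻ → K, so theoretical m(K) = 2.514 × 39.10 = 98.30 g
Actual mass = 62.6% × 98.30 = 61.5 g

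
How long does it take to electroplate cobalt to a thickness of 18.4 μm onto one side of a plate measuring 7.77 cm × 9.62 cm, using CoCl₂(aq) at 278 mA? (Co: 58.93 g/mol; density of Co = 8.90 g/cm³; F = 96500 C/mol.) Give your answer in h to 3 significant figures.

4.01 h

Plated area = 7.77 × 9.62 = 74.75 cm²
Volume = 74.75 × 18.4×10⁻⁴ cm = 0.1375 cm³
m(Co) = 0.1375 × 8.90 = 1.224 g
n(Co) = 1.224 / 58.93 = 0.02077 mol; n(e⁻) = 2 × 0.02077 = 0.04154 mol
Q = 0.04154 × 96500 = 4009 C
t = 4009 / 0.278 = 14420 s = 4.01 h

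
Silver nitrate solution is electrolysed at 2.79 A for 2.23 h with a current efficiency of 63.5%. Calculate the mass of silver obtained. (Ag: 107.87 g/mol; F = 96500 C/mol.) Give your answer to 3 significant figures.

15.9 g

Q = 2.79 × 8028 = 22400 C
n(e⁻) = 22400 / 96500 = 0.2321 mol
Ag⁺ + e⁻ → Ag, so theoretical m(Ag) = 0.2321 × 107.87 = 25.04 g
Actual mass = 63.5% × 25.04 = 15.9 g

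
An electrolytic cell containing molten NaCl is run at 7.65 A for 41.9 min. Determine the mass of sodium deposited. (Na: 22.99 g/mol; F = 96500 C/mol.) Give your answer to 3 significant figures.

Q = It = 7.65 × 2514 = 19230 C
n(e⁻) = Q/F = 19230/96500 = 0.1993 mol
Na⁺ + e⁻ → Na, so n(Na) = 0.1993 mol
m = 0.1993 × 22.99 = 4.58 g

4.58 g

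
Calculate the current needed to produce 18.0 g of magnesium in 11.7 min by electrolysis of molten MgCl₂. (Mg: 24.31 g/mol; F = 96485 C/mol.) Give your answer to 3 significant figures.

n(Mg) = 18.0 / 24.31 = 0.7404 mol
Mg²⁺ + 2e⁻ → Mg, so n(e⁻) = 2 × 0.7404 = 1.481 mol
Q = 1.481 × 96485 = 1.429×10^5 C
I = Q / t = 1.429×10^5 / 702 s = 204 A

204 A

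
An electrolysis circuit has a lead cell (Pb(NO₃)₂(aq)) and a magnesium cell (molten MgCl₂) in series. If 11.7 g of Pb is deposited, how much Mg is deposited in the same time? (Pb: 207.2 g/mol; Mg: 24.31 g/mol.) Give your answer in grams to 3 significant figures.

1.37 g

n(Pb) = 11.7 / 207.2 = 0.05647 mol
Pb²⁺ + 2e⁻ → Pb, so n(e⁻) = 2 × 0.05647 = 0.1129 mol
Same current for the same time ⇒ same n(e⁻) = 0.1129 mol in both cells.
Mg²⁺ + 2e⁻ → Mg, so n(Mg) = 0.1129 / 2 = 0.05645 mol
m(Mg) = 0.05645 × 24.31 = 1.37 g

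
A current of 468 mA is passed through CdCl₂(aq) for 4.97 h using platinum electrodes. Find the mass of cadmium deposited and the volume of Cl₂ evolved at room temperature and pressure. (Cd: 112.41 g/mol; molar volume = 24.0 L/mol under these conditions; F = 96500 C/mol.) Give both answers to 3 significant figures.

4.88 g Cd; 1.04 L Cl₂

Q = 0.468 × 17892 = 8373 C; n(e⁻) = 8373 / 96500 = 0.08677 mol
Cathode: Cd²⁺ + 2e⁻ → Cd → n(Cd) = 0.08677/2 = 0.04339 mol → 4.88 g
Anode: 2Cl⁻ → Cl₂ + 2e⁻ → n(Cl₂) = 0.08677/2 = 0.04339 mol → 1.04 L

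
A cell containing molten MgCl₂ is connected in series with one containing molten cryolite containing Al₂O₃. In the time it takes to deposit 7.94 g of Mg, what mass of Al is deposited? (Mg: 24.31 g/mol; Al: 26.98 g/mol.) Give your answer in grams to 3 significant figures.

n(Mg) = 7.94 / 24.31 = 0.3266 mol
Mg²⁺ + 2e⁻ → Mg, so n(e⁻) = 2 × 0.3266 = 0.6532 mol
Since the cells are in series, n(e⁻) in the Al cell is also 0.6532 mol.
Al³⁺ + 3e⁻ → Al, so n(Al) = 0.6532 / 3 = 0.2177 mol
m(Al) = 0.2177 × 26.98 = 5.87 g

5.87 g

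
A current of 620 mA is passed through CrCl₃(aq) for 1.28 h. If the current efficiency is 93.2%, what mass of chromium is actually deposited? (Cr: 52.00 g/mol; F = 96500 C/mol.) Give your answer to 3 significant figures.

Q = 0.620 × 4608 = 2857 C
n(e⁻) = 2857 / 96500 = 0.02961 mol
Cr³⁺ + 3e⁻ → Cr, so theoretical m(Cr) = 0.009870 × 52.00 = 0.5132 g
Actual mass = 93.2% × 0.5132 = 0.478 g

0.478 g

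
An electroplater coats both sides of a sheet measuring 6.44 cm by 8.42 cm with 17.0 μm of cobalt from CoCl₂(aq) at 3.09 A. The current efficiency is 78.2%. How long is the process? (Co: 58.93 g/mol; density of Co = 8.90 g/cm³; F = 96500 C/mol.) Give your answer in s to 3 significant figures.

2220 s

Plated area = 2 × 6.44 × 8.42 = 108.4 cm²
Volume = 108.4 × 17.0×10⁻⁴ cm = 0.1843 cm³
m(Co) = 0.1843 × 8.90 = 1.640 g
n(Co) = 1.640 / 58.93 = 0.02783 mol; n(e⁻) = 2 × 0.02783 = 0.05566 mol
Q = 0.05566 × 96500 / 0.782 = 6869 C
t = 6869 / 3.09 = 2223 s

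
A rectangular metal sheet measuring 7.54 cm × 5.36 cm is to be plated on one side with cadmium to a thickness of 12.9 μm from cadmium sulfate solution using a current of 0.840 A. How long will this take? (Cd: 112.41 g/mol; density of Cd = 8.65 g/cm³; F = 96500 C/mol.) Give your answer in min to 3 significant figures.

Plated area = 7.54 × 5.36 = 40.41 cm²
Volume = 40.41 × 12.9×10⁻⁴ cm = 0.05213 cm³
m(Cd) = 0.05213 × 8.65 = 0.4509 g
n(Cd) = 0.4509 / 112.41 = 0.004011 mol; n(e⁻) = 2 × 0.004011 = 0.008022 mol
Q = 0.008022 × 96500 = 774.1 C
t = 774.1 / 0.840 = 921.5 s = 15.4 min

15.4 min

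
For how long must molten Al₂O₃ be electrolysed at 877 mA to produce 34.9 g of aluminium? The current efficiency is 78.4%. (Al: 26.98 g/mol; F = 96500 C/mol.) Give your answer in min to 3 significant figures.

n(Al) = 34.9 / 26.98 = 1.294 mol
Al³⁺ + 3e⁻ → Al, so n(e⁻) = 3 × 1.294 = 3.882 mol
Q = 3.882 × 96500 / 0.784 = 4.778×10^5 C
t = Q / I = 4.778×10^5 / 0.877 = 5.448×10^5 s = 9080 min

9080 min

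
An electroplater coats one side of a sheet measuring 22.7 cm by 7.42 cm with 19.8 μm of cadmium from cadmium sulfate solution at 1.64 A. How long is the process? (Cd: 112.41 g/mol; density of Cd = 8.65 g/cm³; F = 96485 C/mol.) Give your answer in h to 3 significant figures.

0.839 h

Plated area = 22.7 × 7.42 = 168.4 cm²
Volume = 168.4 × 19.8×10⁻⁴ cm = 0.3334 cm³
m(Cd) = 0.3334 × 8.65 = 2.884 g
n(Cd) = 2.884 / 112.41 = 0.02566 mol; n(e⁻) = 2 × 0.02566 = 0.05132 mol
Q = 0.05132 × 96485 = 4952 C
t = 4952 / 1.64 = 3020 s = 0.839 h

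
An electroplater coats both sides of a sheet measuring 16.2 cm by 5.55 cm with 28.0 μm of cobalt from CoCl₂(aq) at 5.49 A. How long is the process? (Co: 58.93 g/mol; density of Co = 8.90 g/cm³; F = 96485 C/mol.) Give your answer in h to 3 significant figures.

0.742 h

Plated area = 2 × 16.2 × 5.55 = 179.8 cm²
Volume = 179.8 × 28.0×10⁻⁴ cm = 0.5034 cm³
m(Co) = 0.5034 × 8.90 = 4.480 g
n(Co) = 4.480 / 58.93 = 0.07602 mol; n(e⁻) = 2 × 0.07602 = 0.1520 mol
Q = 0.1520 × 96485 = 14670 C
t = 14670 / 5.49 = 2672 s = 0.742 h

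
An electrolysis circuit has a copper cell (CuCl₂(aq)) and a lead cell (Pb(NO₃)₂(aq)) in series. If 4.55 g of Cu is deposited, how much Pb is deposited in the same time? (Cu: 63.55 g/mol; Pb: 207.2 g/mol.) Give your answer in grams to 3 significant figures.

14.8 g

n(Cu) = 4.55 / 63.55 = 0.07160 mol
Cu²⁺ + 2e⁻ → Cu, so n(e⁻) = 2 × 0.07160 = 0.1432 mol
The cells are in series, so the same charge (and hence the same n(e⁻) = 0.1432 mol) passes through both.
Pb²⁺ + 2e⁻ → Pb, so n(Pb) = 0.1432 / 2 = 0.07160 mol
m(Pb) = 0.07160 × 207.2 = 14.8 g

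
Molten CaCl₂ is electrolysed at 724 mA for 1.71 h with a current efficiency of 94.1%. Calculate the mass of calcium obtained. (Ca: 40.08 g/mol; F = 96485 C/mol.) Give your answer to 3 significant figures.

0.871 g

Q = 0.724 × 6156 = 4457 C
n(e⁻) = 4457 / 96485 = 0.04619 mol
Ca²⁺ + 2e⁻ → Ca, so theoretical m(Ca) = 0.02310 × 40.08 = 0.9258 g
Actual mass = 94.1% × 0.9258 = 0.871 g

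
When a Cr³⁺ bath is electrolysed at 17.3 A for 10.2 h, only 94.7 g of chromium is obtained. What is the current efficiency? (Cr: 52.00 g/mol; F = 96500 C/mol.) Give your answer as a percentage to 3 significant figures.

Q = 17.3 × 36720 = 6.353×10^5 C
n(e⁻) = 6.353×10^5 / 96500 = 6.583 mol
Cr³⁺ + 3e⁻ → Cr, so theoretical n(Cr) = 2.194 mol → 114.1 g
Efficiency = 94.7 / 114.1 = 0.8300 = 83.0%

83.0%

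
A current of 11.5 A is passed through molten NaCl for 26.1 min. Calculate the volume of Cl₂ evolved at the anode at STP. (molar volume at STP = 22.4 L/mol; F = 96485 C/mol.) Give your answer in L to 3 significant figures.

Q = 11.5 A × 1566 s = 18010 C
n(e⁻) = 18010 / 96485 = 0.1867 mol
2Cl⁻ → Cl₂ + 2e⁻, so n(Cl₂) = 0.1867 / 2 = 0.09335 mol
V = 0.09335 × 22.4 = 2.091 L

2.09 L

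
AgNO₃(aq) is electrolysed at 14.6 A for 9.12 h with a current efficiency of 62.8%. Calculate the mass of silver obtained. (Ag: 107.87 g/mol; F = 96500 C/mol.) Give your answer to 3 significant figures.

Q = 14.6 × 32832 = 4.793×10^5 C
n(e⁻) = 4.793×10^5 / 96500 = 4.967 mol
Ag⁺ + e⁻ → Ag, so theoretical m(Ag) = 4.967 × 107.87 = 535.8 g
Actual mass = 62.8% × 535.8 = 336 g

336 g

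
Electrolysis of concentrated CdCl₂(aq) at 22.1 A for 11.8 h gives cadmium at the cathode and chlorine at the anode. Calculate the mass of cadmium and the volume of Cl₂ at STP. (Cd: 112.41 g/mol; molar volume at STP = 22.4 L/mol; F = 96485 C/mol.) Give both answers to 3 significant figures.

Q = 22.1 × 42480 = 9.388×10^5 C; n(e⁻) = 9.388×10^5 / 96485 = 9.730 mol
Cathode: Cd²⁺ + 2e⁻ → Cd → n(Cd) = 9.730/2 = 4.865 mol → 547 g
Anode: 2Cl⁻ → Cl₂ + 2e⁻ → n(Cl₂) = 9.730/2 = 4.865 mol → 109 L

547 g Cd; 109 L Cl₂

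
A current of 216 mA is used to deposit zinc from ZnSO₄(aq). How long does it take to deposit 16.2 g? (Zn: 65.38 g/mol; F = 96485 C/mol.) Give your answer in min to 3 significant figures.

3690 min

n(Zn) = 16.2 / 65.38 = 0.2478 mol
Zn²⁺ + 2e⁻ → Zn, so n(e⁻) = 2 × 0.2478 = 0.4956 mol
Q = 0.4956 × 96485 = 47820 C
t = Q / I = 47820 / 0.216 = 2.214×10^5 s = 3690 min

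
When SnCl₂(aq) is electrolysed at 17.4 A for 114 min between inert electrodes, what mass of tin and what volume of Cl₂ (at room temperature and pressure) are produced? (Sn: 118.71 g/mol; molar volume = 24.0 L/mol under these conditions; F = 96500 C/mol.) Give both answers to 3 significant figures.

Q = 17.4 × 6840 = 1.190×10^5 C; n(e⁻) = 1.190×10^5 / 96500 = 1.233 mol
Cathode: Sn²⁺ + 2e⁻ → Sn → n(Sn) = 1.233/2 = 0.6165 mol → 73.2 g
Anode: 2Cl⁻ → Cl₂ + 2e⁻ → n(Cl₂) = 1.233/2 = 0.6165 mol → 14.8 L

73.2 g Sn; 14.8 L Cl₂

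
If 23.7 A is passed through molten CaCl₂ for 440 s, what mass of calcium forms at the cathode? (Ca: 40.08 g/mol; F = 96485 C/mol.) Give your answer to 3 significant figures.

Charge passed = 23.7 × 440 = 10430 C
n(e⁻) = Q/F = 10430/96485 = 0.1081 mol
Ca²⁺ + 2e⁻ → Ca, so n(Ca) = 0.1081 / 2 = 0.05405 mol
m = 0.05405 × 40.08 = 2.17 g

2.17 g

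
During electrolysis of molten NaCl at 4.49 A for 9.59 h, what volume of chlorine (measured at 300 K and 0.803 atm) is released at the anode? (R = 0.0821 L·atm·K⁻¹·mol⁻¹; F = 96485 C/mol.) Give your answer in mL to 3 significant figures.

24600 mL

Q = It = 4.49 × 34524 = 1.550×10^5 C
n(e⁻) = Q/F = 1.550×10^5/96485 = 1.606 mol
2Cl⁻ → Cl₂ + 2e⁻, so n(Cl₂) = 1.606 / 2 = 0.8030 mol
V = nRT/P = 0.8030 × 0.0821 × 300 / 0.803 = 24.63 L
= 24600 mL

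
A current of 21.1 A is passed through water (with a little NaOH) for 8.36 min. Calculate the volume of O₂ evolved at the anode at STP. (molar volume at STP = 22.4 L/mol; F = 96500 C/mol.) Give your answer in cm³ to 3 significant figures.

614 cm³

Q = 21.1 A × 501.6 s = 10580 C
n(e⁻) = Q/F = 10580/96500 = 0.1096 mol
2H₂O → O₂ + 4H⁺ + 4e⁻, so n(O₂) = 0.1096 / 4 = 0.02740 mol
V = 0.02740 × 22.4 = 0.6138 L
= 614 cm³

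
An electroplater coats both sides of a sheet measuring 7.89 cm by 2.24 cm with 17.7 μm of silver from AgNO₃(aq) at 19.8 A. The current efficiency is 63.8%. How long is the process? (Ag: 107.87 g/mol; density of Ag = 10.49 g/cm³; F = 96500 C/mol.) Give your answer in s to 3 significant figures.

46.5 s

Plated area = 2 × 7.89 × 2.24 = 35.35 cm²
Volume = 35.35 × 17.7×10⁻⁴ cm = 0.06257 cm³
m(Ag) = 0.06257 × 10.49 = 0.6564 g
n(Ag) = 0.6564 / 107.87 = 0.006085 mol; n(e⁻) = 0.006085 mol
Q = 0.006085 × 96500 / 0.638 = 920.4 C
t = 920.4 / 19.8 = 46.48 s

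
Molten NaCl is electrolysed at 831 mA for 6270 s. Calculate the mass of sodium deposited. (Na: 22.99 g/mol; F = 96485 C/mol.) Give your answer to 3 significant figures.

Q = 0.831 A × 6270 s = 5210 C
Moles of electrons = 5210 / 96485 = 0.05400 mol
Na⁺ + e⁻ → Na, so n(Na) = 0.05400 mol
m = 0.05400 × 22.99 = 1.24 g

1.24 g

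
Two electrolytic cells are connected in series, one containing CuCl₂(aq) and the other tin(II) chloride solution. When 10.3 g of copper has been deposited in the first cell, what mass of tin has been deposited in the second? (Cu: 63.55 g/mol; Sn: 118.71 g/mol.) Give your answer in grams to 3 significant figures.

n(Cu) = 10.3 / 63.55 = 0.1621 mol
Cu²⁺ + 2e⁻ → Cu, so n(e⁻) = 2 × 0.1621 = 0.3242 mol
Since the cells are in series, n(e⁻) in the Sn cell is also 0.3242 mol.
Sn²⁺ + 2e⁻ → Sn, so n(Sn) = 0.3242 / 2 = 0.1621 mol
m(Sn) = 0.1621 × 118.71 = 19.2 g

19.2 g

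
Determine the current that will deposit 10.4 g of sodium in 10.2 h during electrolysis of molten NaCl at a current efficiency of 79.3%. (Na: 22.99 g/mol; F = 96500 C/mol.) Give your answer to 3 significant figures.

1.50 A

n(Na) = 10.4 / 22.99 = 0.4524 mol
Na⁺ + e⁻ → Na, so n(e⁻) = 0.4524 mol
Q = 0.4524 × 96500 / 0.793 = 55050 C
I = Q / t = 55050 / 36720 s = 1.50 A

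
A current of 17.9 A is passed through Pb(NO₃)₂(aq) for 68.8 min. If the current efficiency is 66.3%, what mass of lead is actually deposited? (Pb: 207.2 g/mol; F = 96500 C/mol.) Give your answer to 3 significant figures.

52.6 g

Q = 17.9 × 4128 = 73890 C
n(e⁻) = 73890 / 96500 = 0.7657 mol
Pb²⁺ + 2e⁻ → Pb, so theoretical m(Pb) = 0.3829 × 207.2 = 79.34 g
Actual mass = 66.3% × 79.34 = 52.6 g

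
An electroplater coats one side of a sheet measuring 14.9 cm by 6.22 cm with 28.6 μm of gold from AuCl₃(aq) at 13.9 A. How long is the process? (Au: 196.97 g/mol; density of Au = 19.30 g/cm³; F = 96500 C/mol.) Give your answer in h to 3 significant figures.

0.150 h

Plated area = 14.9 × 6.22 = 92.68 cm²
Volume = 92.68 × 28.6×10⁻⁴ cm = 0.2651 cm³
m(Au) = 0.2651 × 19.30 = 5.116 g
n(Au) = 5.116 / 196.97 = 0.02597 mol; n(e⁻) = 3 × 0.02597 = 0.07791 mol
Q = 0.07791 × 96500 = 7518 C
t = 7518 / 13.9 = 540.9 s = 0.150 h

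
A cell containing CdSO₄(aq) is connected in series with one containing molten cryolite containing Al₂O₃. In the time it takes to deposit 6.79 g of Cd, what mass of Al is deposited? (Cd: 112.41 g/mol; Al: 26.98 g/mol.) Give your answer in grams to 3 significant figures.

n(Cd) = 6.79 / 112.41 = 0.06040 mol
Cd²⁺ + 2e⁻ → Cd, so n(e⁻) = 2 × 0.06040 = 0.1208 mol
In series, the same 0.1208 mol of electrons flows through the second cell.
Al³⁺ + 3e⁻ → Al, so n(Al) = 0.1208 / 3 = 0.04027 mol
m(Al) = 0.04027 × 26.98 = 1.09 g

1.09 g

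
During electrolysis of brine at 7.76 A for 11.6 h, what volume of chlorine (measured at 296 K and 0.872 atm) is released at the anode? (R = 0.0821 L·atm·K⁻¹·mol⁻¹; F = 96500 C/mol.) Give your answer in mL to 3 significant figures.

Q = It = 7.76 × 41760 = 3.241×10^5 C
n(e⁻) = Q/F = 3.241×10^5/96500 = 3.359 mol
2Cl⁻ → Cl₂ + 2e⁻, so n(Cl₂) = 3.359 / 2 = 1.680 mol
V = nRT/P = 1.680 × 0.0821 × 296 / 0.872 = 46.82 L
= 46800 mL

46800 mL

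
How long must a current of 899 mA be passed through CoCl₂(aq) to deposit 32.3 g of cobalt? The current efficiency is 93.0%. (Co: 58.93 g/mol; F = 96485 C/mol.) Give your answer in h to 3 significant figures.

35.1 h

n(Co) = 32.3 / 58.93 = 0.5481 mol
Co²⁺ + 2e⁻ → Co, so n(e⁻) = 2 × 0.5481 = 1.096 mol
Q = 1.096 × 96485 / 0.930 = 1.137×10^5 C
t = Q / I = 1.137×10^5 / 0.899 = 1.265×10^5 s = 35.1 h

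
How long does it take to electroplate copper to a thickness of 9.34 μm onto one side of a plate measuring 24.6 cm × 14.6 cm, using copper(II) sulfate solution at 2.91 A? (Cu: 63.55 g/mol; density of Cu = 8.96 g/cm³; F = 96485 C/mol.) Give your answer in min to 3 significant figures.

Plated area = 24.6 × 14.6 = 359.2 cm²
Volume = 359.2 × 9.34×10⁻⁴ cm = 0.3355 cm³
m(Cu) = 0.3355 × 8.96 = 3.006 g
n(Cu) = 3.006 / 63.55 = 0.04730 mol; n(e⁻) = 2 × 0.04730 = 0.09460 mol
Q = 0.09460 × 96485 = 9127 C
t = 9127 / 2.91 = 3136 s = 52.3 min

52.3 min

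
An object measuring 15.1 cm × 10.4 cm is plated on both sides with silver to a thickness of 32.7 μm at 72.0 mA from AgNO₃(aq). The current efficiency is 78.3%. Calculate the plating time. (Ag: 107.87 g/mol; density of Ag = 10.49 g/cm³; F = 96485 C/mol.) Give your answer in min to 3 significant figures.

Plated area = 2 × 15.1 × 10.4 = 314.1 cm²
Volume = 314.1 × 32.7×10⁻⁴ cm = 1.027 cm³
m(Ag) = 1.027 × 10.49 = 10.77 g
n(Ag) = 10.77 / 107.87 = 0.09984 mol; n(e⁻) = 0.09984 mol
Q = 0.09984 × 96485 / 0.783 = 12300 C
t = 12300 / 0.0720 = 1.708×10^5 s = 2850 min

2850 min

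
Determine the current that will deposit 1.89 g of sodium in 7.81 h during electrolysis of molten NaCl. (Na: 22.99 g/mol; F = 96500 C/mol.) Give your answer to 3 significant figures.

n(Na) = 1.89 / 22.99 = 0.08221 mol
Na⁺ + e⁻ → Na, so n(e⁻) = 0.08221 mol
Q = 0.08221 × 96500 = 7933 C
I = Q / t = 7933 / 28116 s = 0.282 A

0.282 A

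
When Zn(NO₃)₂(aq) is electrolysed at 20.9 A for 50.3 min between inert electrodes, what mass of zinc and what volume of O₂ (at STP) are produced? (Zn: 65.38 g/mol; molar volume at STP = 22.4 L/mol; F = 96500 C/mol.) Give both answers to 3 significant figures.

Q = 20.9 × 3018 = 63080 C; n(e⁻) = 63080 / 96500 = 0.6537 mol
Cathode: Zn²⁺ + 2e⁻ → Zn → n(Zn) = 0.6537/2 = 0.3269 mol → 21.4 g
Anode: 2H₂O → O₂ + 4H⁺ + 4e⁻ → n(O₂) = 0.6537/4 = 0.1634 mol → 3.66 L

21.4 g Zn; 3.66 L O₂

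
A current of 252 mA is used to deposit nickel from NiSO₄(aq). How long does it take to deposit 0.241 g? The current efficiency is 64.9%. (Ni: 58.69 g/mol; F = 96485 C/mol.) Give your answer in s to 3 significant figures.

n(Ni) = 0.241 / 58.69 = 0.004106 mol
Ni²⁺ + 2e⁻ → Ni, so n(e⁻) = 2 × 0.004106 = 0.008212 mol
Q = 0.008212 × 96485 / 0.649 = 1221 C
t = Q / I = 1221 / 0.252 = 4845 s

4850 s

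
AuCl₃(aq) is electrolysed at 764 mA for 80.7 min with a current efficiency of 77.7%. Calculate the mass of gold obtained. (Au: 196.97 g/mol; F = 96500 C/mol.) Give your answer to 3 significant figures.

1.96 g

Q = 0.764 × 4842 = 3699 C
n(e⁻) = 3699 / 96500 = 0.03833 mol
Au³⁺ + 3e⁻ → Au, so theoretical m(Au) = 0.01278 × 196.97 = 2.517 g
Actual mass = 77.7% × 2.517 = 1.96 g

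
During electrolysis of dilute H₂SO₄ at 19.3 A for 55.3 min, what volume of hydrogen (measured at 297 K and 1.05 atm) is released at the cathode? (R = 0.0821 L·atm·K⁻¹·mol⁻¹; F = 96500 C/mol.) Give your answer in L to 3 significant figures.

Q = It = 19.3 × 3318 = 64040 C
n(e⁻) = 64040 / 96500 = 0.6636 mol
2H⁺ + 2e⁻ → H₂, so n(H₂) = 0.6636 / 2 = 0.3318 mol
V = nRT/P = 0.3318 × 0.0821 × 297 / 1.05 = 7.705 L

7.71 L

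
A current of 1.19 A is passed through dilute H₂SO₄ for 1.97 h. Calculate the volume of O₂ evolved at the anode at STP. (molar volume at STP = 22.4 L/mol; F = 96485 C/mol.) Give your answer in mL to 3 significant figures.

490 mL

Q = 1.19 A × 7092 s = 8439 C
Moles of electrons = 8439 / 96485 = 0.08746 mol
2H₂O → O₂ + 4H⁺ + 4e⁻, so n(O₂) = 0.08746 / 4 = 0.02187 mol
V = 0.02187 × 22.4 = 0.4899 L
= 490 mL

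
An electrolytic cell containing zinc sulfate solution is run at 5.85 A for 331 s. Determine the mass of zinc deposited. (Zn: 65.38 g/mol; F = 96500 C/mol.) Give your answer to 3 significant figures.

0.656 g

Q = 5.85 A × 331 s = 1936 C
Moles of electrons = 1936 / 96500 = 0.02006 mol
Zn²⁺ + 2e⁻ → Zn, so n(Zn) = 0.02006 / 2 = 0.01003 mol
m = 0.01003 × 65.38 = 0.656 g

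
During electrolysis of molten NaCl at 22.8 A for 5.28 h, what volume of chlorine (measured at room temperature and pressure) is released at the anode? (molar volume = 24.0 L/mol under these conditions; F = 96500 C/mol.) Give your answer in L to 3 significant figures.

Q = 22.8 A × 19008 s = 4.334×10^5 C
n(e⁻) = Q/F = 4.334×10^5/96500 = 4.491 mol
2Cl⁻ → Cl₂ + 2e⁻, so n(Cl₂) = 4.491 / 2 = 2.246 mol
V = 2.246 × 24.0 = 53.90 L

53.9 L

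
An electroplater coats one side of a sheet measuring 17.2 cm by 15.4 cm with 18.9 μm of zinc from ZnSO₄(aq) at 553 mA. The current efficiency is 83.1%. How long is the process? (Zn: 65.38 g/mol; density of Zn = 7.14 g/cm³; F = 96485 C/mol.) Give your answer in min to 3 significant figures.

Plated area = 17.2 × 15.4 = 264.9 cm²
Volume = 264.9 × 18.9×10⁻⁴ cm = 0.5007 cm³
m(Zn) = 0.5007 × 7.14 = 3.575 g
n(Zn) = 3.575 / 65.38 = 0.05468 mol; n(e⁻) = 2 × 0.05468 = 0.1094 mol
Q = 0.1094 × 96485 / 0.831 = 12700 C
t = 12700 / 0.553 = 22970 s = 383 min

383 min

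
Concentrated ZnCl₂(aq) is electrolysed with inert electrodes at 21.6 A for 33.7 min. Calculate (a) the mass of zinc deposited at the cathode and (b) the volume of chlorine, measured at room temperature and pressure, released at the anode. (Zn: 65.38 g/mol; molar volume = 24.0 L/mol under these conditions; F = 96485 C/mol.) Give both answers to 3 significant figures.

14.8 g Zn; 5.43 L Cl₂

Q = 21.6 × 2022 = 43680 C; n(e⁻) = 43680 / 96485 = 0.4527 mol
Cathode: Zn²⁺ + 2e⁻ → Zn → n(Zn) = 0.4527/2 = 0.2264 mol → 14.8 g
Anode: 2Cl⁻ → Cl₂ + 2e⁻ → n(Cl₂) = 0.4527/2 = 0.2264 mol → 5.43 L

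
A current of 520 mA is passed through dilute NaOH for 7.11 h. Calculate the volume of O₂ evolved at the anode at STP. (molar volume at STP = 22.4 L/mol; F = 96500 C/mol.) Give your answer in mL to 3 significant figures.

772 mL

Q = 0.520 A × 25596 s = 13310 C
n(e⁻) = 13310 / 96500 = 0.1379 mol
2H₂O → O₂ + 4H⁺ + 4e⁻, so n(O₂) = 0.1379 / 4 = 0.03448 mol
V = 0.03448 × 22.4 = 0.7724 L
= 772 mL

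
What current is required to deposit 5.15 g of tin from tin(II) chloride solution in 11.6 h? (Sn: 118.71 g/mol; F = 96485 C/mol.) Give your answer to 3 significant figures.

0.200 A

n(Sn) = 5.15 / 118.71 = 0.04338 mol
Sn²⁺ + 2e⁻ → Sn, so n(e⁻) = 2 × 0.04338 = 0.08676 mol
Q = 0.08676 × 96485 = 8371 C
I = Q / t = 8371 / 41760 s = 0.200 A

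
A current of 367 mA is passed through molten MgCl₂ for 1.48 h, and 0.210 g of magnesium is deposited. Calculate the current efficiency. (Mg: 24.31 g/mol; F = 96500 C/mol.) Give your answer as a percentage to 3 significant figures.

85.3%

Q = 0.367 × 5328 = 1955 C
n(e⁻) = 1955 / 96500 = 0.02026 mol
Mg²⁺ + 2e⁻ → Mg, so theoretical n(Mg) = 0.01013 mol → 0.2463 g
Efficiency = 0.210 / 0.2463 = 0.8526 = 85.3%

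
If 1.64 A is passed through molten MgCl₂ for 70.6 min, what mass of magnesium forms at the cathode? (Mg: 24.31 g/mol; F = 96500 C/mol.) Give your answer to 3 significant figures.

Charge passed = 1.64 × 4236 = 6947 C
n(e⁻) = Q/F = 6947/96500 = 0.07199 mol
Mg²⁺ + 2e⁻ → Mg, so n(Mg) = 0.07199 / 2 = 0.03600 mol
m = 0.03600 × 24.31 = 0.875 g

0.875 g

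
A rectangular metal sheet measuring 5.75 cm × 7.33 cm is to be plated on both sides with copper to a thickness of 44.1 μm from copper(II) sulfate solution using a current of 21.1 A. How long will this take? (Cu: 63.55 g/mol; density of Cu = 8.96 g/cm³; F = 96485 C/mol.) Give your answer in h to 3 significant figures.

0.133 h

Plated area = 2 × 5.75 × 7.33 = 84.30 cm²
Volume = 84.30 × 44.1×10⁻⁴ cm = 0.3718 cm³
m(Cu) = 0.3718 × 8.96 = 3.331 g
n(Cu) = 3.331 / 63.55 = 0.05242 mol; n(e⁻) = 2 × 0.05242 = 0.1048 mol
Q = 0.1048 × 96485 = 10110 C
t = 10110 / 21.1 = 479.1 s = 0.133 h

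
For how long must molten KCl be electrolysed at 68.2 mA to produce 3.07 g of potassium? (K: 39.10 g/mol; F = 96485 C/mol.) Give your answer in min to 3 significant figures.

n(K) = 3.07 / 39.10 = 0.07852 mol
K⁺ + e⁻ → K, so n(e⁻) = 0.07852 mol
Q = 0.07852 × 96485 = 7576 C
t = Q / I = 7576 / 0.0682 = 1.111×10^5 s = 1850 min

1850 min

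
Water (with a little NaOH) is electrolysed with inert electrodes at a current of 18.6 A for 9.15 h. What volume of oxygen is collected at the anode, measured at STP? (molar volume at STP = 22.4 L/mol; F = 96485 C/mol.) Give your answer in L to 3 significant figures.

35.6 L

Charge passed = 18.6 × 32940 = 6.127×10^5 C
Moles of electrons = 6.127×10^5 / 96485 = 6.350 mol
2H₂O → O₂ + 4H⁺ + 4e⁻, so n(O₂) = 6.350 / 4 = 1.588 mol
V = 1.588 × 22.4 = 35.57 L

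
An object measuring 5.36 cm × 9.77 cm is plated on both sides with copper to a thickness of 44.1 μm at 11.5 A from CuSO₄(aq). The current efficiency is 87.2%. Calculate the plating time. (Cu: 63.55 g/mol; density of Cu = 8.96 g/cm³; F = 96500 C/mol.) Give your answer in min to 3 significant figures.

20.9 min

Plated area = 2 × 5.36 × 9.77 = 104.7 cm²
Volume = 104.7 × 44.1×10⁻⁴ cm = 0.4617 cm³
m(Cu) = 0.4617 × 8.96 = 4.137 g
n(Cu) = 4.137 / 63.55 = 0.06510 mol; n(e⁻) = 2 × 0.06510 = 0.1302 mol
Q = 0.1302 × 96500 / 0.872 = 14410 C
t = 14410 / 11.5 = 1253 s = 20.9 min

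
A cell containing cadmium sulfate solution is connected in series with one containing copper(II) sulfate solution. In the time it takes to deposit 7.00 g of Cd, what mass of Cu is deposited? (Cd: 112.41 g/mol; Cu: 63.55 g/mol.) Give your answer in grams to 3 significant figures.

3.96 g

n(Cd) = 7.00 / 112.41 = 0.06227 mol
Cd²⁺ + 2e⁻ → Cd, so n(e⁻) = 2 × 0.06227 = 0.1245 mol
Same current for the same time ⇒ same n(e⁻) = 0.1245 mol in both cells.
Cu²⁺ + 2e⁻ → Cu, so n(Cu) = 0.1245 / 2 = 0.06225 mol
m(Cu) = 0.06225 × 63.55 = 3.96 g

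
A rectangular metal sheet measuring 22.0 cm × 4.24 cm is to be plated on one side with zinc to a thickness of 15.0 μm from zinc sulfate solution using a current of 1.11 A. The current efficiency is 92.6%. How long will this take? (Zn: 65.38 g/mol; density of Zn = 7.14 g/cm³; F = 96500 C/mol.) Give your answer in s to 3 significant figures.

2870 s

Plated area = 22.0 × 4.24 = 93.28 cm²
Volume = 93.28 × 15.0×10⁻⁴ cm = 0.1399 cm³
m(Zn) = 0.1399 × 7.14 = 0.9989 g
n(Zn) = 0.9989 / 65.38 = 0.01528 mol; n(e⁻) = 2 × 0.01528 = 0.03056 mol
Q = 0.03056 × 96500 / 0.926 = 3185 C
t = 3185 / 1.11 = 2869 s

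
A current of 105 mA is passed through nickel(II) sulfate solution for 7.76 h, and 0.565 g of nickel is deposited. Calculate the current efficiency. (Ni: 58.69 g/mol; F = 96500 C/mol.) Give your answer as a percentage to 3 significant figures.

Q = 0.105 × 27936 = 2933 C
n(e⁻) = 2933 / 96500 = 0.03039 mol
Ni²⁺ + 2e⁻ → Ni, so theoretical n(Ni) = 0.01520 mol → 0.8921 g
Efficiency = 0.565 / 0.8921 = 0.6333 = 63.3%

63.3%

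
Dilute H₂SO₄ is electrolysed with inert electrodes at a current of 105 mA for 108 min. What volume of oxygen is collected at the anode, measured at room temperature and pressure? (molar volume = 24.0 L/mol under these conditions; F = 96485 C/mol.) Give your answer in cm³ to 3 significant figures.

Q = It = 0.105 × 6480 = 680.4 C
Moles of electrons = 680.4 / 96485 = 0.007052 mol
2H₂O → O₂ + 4H⁺ + 4e⁻, so n(O₂) = 0.007052 / 4 = 0.001763 mol
V = 0.001763 × 24.0 = 0.04231 L
= 42.3 cm³

42.3 cm³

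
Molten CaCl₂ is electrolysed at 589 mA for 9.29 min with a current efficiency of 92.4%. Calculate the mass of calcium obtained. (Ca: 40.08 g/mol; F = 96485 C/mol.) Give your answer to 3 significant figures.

Q = 0.589 × 557.4 = 328.3 C
n(e⁻) = 328.3 / 96485 = 0.003403 mol
Ca²⁺ + 2e⁻ → Ca, so theoretical m(Ca) = 0.001702 × 40.08 = 0.06822 g
Actual mass = 92.4% × 0.06822 = 0.0630 g

0.0630 g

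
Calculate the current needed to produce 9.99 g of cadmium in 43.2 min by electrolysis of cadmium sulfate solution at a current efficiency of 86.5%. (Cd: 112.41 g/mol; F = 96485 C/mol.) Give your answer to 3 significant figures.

7.65 A

n(Cd) = 9.99 / 112.41 = 0.08887 mol
Cd²⁺ + 2e⁻ → Cd, so n(e⁻) = 2 × 0.08887 = 0.1777 mol
Q = 0.1777 × 96485 / 0.865 = 19820 C
I = Q / t = 19820 / 2592 s = 7.65 A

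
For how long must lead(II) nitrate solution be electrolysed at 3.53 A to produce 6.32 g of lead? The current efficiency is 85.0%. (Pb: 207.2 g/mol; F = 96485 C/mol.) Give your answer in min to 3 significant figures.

n(Pb) = 6.32 / 207.2 = 0.03050 mol
Pb²⁺ + 2e⁻ → Pb, so n(e⁻) = 2 × 0.03050 = 0.06100 mol
Q = 0.06100 × 96485 / 0.850 = 6924 C
t = Q / I = 6924 / 3.53 = 1961 s = 32.7 min

32.7 min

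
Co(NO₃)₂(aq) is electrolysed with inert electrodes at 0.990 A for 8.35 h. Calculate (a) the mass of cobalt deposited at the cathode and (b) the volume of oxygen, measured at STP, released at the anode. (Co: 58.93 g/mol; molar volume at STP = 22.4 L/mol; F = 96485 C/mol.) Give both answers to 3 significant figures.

9.09 g Co; 1.73 L O₂

Q = 0.990 × 30060 = 29760 C; n(e⁻) = 29760 / 96485 = 0.3084 mol
Cathode: Co²⁺ + 2e⁻ → Co → n(Co) = 0.3084/2 = 0.1542 mol → 9.09 g
Anode: 2H₂O → O₂ + 4H⁺ + 4e⁻ → n(O₂) = 0.3084/4 = 0.07710 mol → 1.73 L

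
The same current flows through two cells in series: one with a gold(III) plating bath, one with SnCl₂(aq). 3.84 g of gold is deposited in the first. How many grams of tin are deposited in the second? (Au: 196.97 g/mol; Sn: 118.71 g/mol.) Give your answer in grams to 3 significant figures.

n(Au) = 3.84 / 196.97 = 0.01950 mol
Au³⁺ + 3e⁻ → Au, so n(e⁻) = 3 × 0.01950 = 0.05850 mol
In series, the same 0.05850 mol of electrons flows through the second cell.
Sn²⁺ + 2e⁻ → Sn, so n(Sn) = 0.05850 / 2 = 0.02925 mol
m(Sn) = 0.02925 × 118.71 = 3.47 g

3.47 g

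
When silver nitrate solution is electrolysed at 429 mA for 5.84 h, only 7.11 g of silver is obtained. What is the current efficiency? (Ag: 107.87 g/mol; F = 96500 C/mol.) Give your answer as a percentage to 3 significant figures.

Q = 0.429 × 21024 = 9019 C
n(e⁻) = 9019 / 96500 = 0.09346 mol
Ag⁺ + e⁻ → Ag, so theoretical n(Ag) = 0.09346 mol → 10.08 g
Efficiency = 7.11 / 10.08 = 0.7054 = 70.5%

70.5%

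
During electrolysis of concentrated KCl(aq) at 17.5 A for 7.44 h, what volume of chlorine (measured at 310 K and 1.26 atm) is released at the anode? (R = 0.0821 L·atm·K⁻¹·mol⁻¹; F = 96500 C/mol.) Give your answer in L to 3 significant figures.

49.1 L

Q = 17.5 A × 26784 s = 4.687×10^5 C
n(e⁻) = Q/F = 4.687×10^5/96500 = 4.857 mol
2Cl⁻ → Cl₂ + 2e⁻, so n(Cl₂) = 4.857 / 2 = 2.429 mol
V = nRT/P = 2.429 × 0.0821 × 310 / 1.26 = 49.06 L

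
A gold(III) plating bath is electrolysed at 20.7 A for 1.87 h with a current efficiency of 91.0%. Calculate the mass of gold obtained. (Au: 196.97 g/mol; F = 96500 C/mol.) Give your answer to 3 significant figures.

86.3 g

Q = 20.7 × 6732 = 1.394×10^5 C
n(e⁻) = 1.394×10^5 / 96500 = 1.445 mol
Au³⁺ + 3e⁻ → Au, so theoretical m(Au) = 0.4817 × 196.97 = 94.88 g
Actual mass = 91.0% × 94.88 = 86.3 g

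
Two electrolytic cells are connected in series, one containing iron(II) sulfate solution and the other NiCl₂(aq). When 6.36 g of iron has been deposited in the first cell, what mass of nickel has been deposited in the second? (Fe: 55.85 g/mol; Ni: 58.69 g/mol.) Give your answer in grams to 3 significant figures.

n(Fe) = 6.36 / 55.85 = 0.1139 mol
Fe²⁺ + 2e⁻ → Fe, so n(e⁻) = 2 × 0.1139 = 0.2278 mol
In series, the same 0.2278 mol of electrons flows through the second cell.
Ni²⁺ + 2e⁻ → Ni, so n(Ni) = 0.2278 / 2 = 0.1139 mol
m(Ni) = 0.1139 × 58.69 = 6.68 g

6.68 g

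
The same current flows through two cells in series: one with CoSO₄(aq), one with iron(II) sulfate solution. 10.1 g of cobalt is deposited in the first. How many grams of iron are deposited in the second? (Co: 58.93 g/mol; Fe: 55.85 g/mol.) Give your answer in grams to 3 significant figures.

n(Co) = 10.1 / 58.93 = 0.1714 mol
Co²⁺ + 2e⁻ → Co, so n(e⁻) = 2 × 0.1714 = 0.3428 mol
Since the cells are in series, n(e⁻) in the Fe cell is also 0.3428 mol.
Fe²⁺ + 2e⁻ → Fe, so n(Fe) = 0.3428 / 2 = 0.1714 mol
m(Fe) = 0.1714 × 55.85 = 9.57 g

9.57 g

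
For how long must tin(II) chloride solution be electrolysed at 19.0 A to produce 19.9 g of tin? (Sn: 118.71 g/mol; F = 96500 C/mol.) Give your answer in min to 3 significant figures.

28.4 min

n(Sn) = 19.9 / 118.71 = 0.1676 mol
Sn²⁺ + 2e⁻ → Sn, so n(e⁻) = 2 × 0.1676 = 0.3352 mol
Q = 0.3352 × 96500 = 32350 C
t = Q / I = 32350 / 19.0 = 1703 s = 28.4 min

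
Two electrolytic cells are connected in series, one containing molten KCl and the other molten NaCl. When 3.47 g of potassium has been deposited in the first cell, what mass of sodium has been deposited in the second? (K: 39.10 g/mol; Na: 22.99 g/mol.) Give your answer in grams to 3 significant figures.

n(K) = 3.47 / 39.10 = 0.08875 mol
K⁺ + e⁻ → K, so n(e⁻) = 0.08875 mol
Same current for the same time ⇒ same n(e⁻) = 0.08875 mol in both cells.
Na⁺ + e⁻ → Na, so n(Na) = 0.08875 mol
m(Na) = 0.08875 × 22.99 = 2.04 g

2.04 g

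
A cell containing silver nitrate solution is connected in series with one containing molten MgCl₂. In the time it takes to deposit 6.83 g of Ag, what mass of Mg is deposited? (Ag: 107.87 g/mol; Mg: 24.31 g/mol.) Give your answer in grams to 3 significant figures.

0.770 g

n(Ag) = 6.83 / 107.87 = 0.06332 mol
Ag⁺ + e⁻ → Ag, so n(e⁻) = 0.06332 mol
The cells are in series, so the same charge (and hence the same n(e⁻) = 0.06332 mol) passes through both.
Mg²⁺ + 2e⁻ → Mg, so n(Mg) = 0.06332 / 2 = 0.03166 mol
m(Mg) = 0.03166 × 24.31 = 0.770 g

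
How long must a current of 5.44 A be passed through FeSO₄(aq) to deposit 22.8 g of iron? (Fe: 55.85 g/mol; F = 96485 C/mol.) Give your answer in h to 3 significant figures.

4.02 h

n(Fe) = 22.8 / 55.85 = 0.4082 mol
Fe²⁺ + 2e⁻ → Fe, so n(e⁻) = 2 × 0.4082 = 0.8164 mol
Q = 0.8164 × 96485 = 78770 C
t = Q / I = 78770 / 5.44 = 14480 s = 4.02 h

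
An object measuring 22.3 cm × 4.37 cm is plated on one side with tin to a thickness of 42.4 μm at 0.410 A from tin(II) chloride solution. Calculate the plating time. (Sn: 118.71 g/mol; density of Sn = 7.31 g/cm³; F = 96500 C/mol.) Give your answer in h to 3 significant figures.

Plated area = 22.3 × 4.37 = 97.45 cm²
Volume = 97.45 × 42.4×10⁻⁴ cm = 0.4132 cm³
m(Sn) = 0.4132 × 7.31 = 3.020 g
n(Sn) = 3.020 / 118.71 = 0.02544 mol; n(e⁻) = 2 × 0.02544 = 0.05088 mol
Q = 0.05088 × 96500 = 4910 C
t = 4910 / 0.410 = 11980 s = 3.33 h

3.33 h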